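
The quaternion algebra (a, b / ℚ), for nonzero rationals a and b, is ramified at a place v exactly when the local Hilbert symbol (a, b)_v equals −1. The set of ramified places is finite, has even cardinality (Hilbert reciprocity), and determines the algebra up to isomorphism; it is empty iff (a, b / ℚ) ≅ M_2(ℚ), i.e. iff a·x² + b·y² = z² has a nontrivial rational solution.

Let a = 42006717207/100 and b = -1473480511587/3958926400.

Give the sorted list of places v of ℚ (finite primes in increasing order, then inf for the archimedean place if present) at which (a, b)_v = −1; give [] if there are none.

[13, 23]

Mod squares: a ≡ 247, b ≡ -483. Check v ∈ {∞, 2, 3, 5, 7, 11, 13, 17, 19, 23}.
v=19: a=19^1·(≡2), b=19^4·(≡7) mod 19; (2|19)=-1, (7|19)=+1; (−1)^{1·4·9}·(-1)^4·(+1)^1 = +1.
v=∞: 247 > 0 and -483 < 0  ⇒  (a,b)_∞ = +1.
v=13: a=13^1·(≡7), b=13^-2·(≡11) mod 13; (7|13)=-1, (11|13)=-1; (−1)^{1·-2·6}·(-1)^-2·(-1)^1 = -1.
v=3: a=3^8·(≡1), b=3^5·(≡1) mod 3; (1|3)=+1, (1|3)=+1; (−1)^{8·5·1}·(+1)^5·(+1)^8 = +1.
v=5: a=5^-2·(≡3), b=5^-2·(≡3) mod 5; (3|5)=-1, (3|5)=-1; (−1)^{-2·-2·2}·(-1)^-2·(-1)^-2 = +1.
v=2: v_2(a)=-2, v_2(b)=-6; units ≡ 7, 5 (mod 8); ε·ε+αω+βω = 1·0+-2·1+-6·0 ≡ 0  ⇒  (a,b)_2 = +1.
v=11: a=11^0·(≡4), b=11^-4·(≡9) mod 11; (4|11)=+1, (9|11)=+1; (−1)^{0·-4·5}·(+1)^-4·(+1)^0 = +1.
v=7: a=7^2·(≡1), b=7^1·(≡1) mod 7; (1|7)=+1, (1|7)=+1; (−1)^{2·1·3}·(+1)^1·(+1)^2 = +1.
v=17: a=17^0·(≡16), b=17^2·(≡12) mod 17; (16|17)=+1, (12|17)=-1; (−1)^{0·2·8}·(+1)^2·(-1)^0 = +1.
v=23: a=23^2·(≡21), b=23^1·(≡6) mod 23; (21|23)=-1, (6|23)=+1; (−1)^{2·1·11}·(-1)^1·(+1)^2 = -1.
Ram(247, -483) = {13, 23}; no ℚ_13-point on the conic.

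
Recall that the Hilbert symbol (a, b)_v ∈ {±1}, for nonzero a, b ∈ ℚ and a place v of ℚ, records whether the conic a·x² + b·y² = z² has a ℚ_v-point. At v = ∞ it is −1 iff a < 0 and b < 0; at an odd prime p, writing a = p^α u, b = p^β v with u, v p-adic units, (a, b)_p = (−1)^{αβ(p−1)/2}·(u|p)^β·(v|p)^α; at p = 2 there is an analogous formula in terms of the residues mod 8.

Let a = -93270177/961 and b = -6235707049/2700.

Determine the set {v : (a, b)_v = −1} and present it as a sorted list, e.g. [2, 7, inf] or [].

Mod squares: a ≡ -211497, b ≡ -534963. Check v ∈ {∞, 2, 3, 5, 7, 11, 13, 17, 29, 31, 43}.
v=29: a=29^1·(≡8), b=29^1·(≡21) mod 29; (8|29)=-1, (21|29)=-1; (−1)^{1·1·14}·(-1)^1·(-1)^1 = +1.
v=5: a=5^0·(≡3), b=5^-2·(≡2) mod 5; (3|5)=-1, (2|5)=-1; (−1)^{0·-2·2}·(-1)^-2·(-1)^0 = +1.
v=17: a=17^1·(≡11), b=17^2·(≡11) mod 17; (11|17)=-1, (11|17)=-1; (−1)^{1·2·8}·(-1)^2·(-1)^1 = -1.
v=3: a=3^3·(≡1), b=3^-3·(≡2) mod 3; (1|3)=+1, (2|3)=-1; (−1)^{3·-3·1}·(+1)^-3·(-1)^3 = +1.
v=∞: -211497 < 0 and -534963 < 0  ⇒  (a,b)_∞ = -1.
v=7: a=7^2·(≡1), b=7^0·(≡6) mod 7; (1|7)=+1, (6|7)=-1; (−1)^{2·0·3}·(+1)^0·(-1)^2 = +1.
v=31: a=31^-2·(≡19), b=31^0·(≡28) mod 31; (19|31)=+1, (28|31)=+1; (−1)^{-2·0·15}·(+1)^0·(+1)^-2 = +1.
v=11: a=11^1·(≡3), b=11^3·(≡4) mod 11; (3|11)=+1, (4|11)=+1; (−1)^{1·3·5}·(+1)^3·(+1)^1 = -1.
v=43: a=43^0·(≡29), b=43^1·(≡2) mod 43; (29|43)=-1, (2|43)=-1; (−1)^{0·1·21}·(-1)^1·(-1)^0 = -1.
v=2: v_2(a)=0, v_2(b)=-2; units ≡ 7, 5 (mod 8); ε·ε+αω+βω = 1·0+0·1+-2·0 ≡ 0  ⇒  (a,b)_2 = +1.
v=13: a=13^1·(≡7), b=13^1·(≡6) mod 13; (7|13)=-1, (6|13)=-1; (−1)^{1·1·6}·(-1)^1·(-1)^1 = +1.
|Ram(-211497, -534963)| = 4, even; anisotropic at {11, 17, 43, ∞}.

[11, 17, 43, inf]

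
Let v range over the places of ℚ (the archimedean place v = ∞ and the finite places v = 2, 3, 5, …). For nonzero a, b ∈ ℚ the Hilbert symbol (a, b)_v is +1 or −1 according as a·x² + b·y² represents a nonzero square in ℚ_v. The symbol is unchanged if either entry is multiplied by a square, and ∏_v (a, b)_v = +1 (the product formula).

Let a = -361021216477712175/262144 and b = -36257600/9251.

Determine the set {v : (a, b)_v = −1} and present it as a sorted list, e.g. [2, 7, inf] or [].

[17, 31, 43, inf]

Mod squares: a ≡ -527, b ≡ -249271. Check v ∈ {∞, 2, 3, 5, 7, 11, 17, 29, 31, 43}.
v=7: a=7^2·(≡5), b=7^0·(≡5) mod 7; (5|7)=-1, (5|7)=-1; (−1)^{2·0·3}·(-1)^0·(-1)^2 = +1.
v=43: a=43^2·(≡26), b=43^1·(≡5) mod 43; (26|43)=-1, (5|43)=-1; (−1)^{2·1·21}·(-1)^1·(-1)^2 = -1.
v=17: a=17^3·(≡7), b=17^1·(≡1) mod 17; (7|17)=-1, (1|17)=+1; (−1)^{3·1·8}·(-1)^1·(+1)^3 = -1.
v=11: a=11^2·(≡1), b=11^-1·(≡10) mod 11; (1|11)=+1, (10|11)=-1; (−1)^{2·-1·5}·(+1)^-1·(-1)^2 = +1.
v=29: a=29^0·(≡23), b=29^-2·(≡13) mod 29; (23|29)=+1, (13|29)=+1; (−1)^{0·-2·14}·(+1)^-2·(+1)^0 = +1.
v=2: v_2(a)=-18, v_2(b)=6; units ≡ 1, 1 (mod 8); ε·ε+αω+βω = 0·0+-18·0+6·0 ≡ 0  ⇒  (a,b)_2 = +1.
v=∞: -527 < 0 and -249271 < 0  ⇒  (a,b)_∞ = -1.
v=5: a=5^2·(≡2), b=5^2·(≡1) mod 5; (2|5)=-1, (1|5)=+1; (−1)^{2·2·2}·(-1)^2·(+1)^2 = +1.
v=31: a=31^3·(≡18), b=31^1·(≡19) mod 31; (18|31)=+1, (19|31)=+1; (−1)^{3·1·15}·(+1)^1·(+1)^3 = -1.
v=3: a=3^2·(≡1), b=3^0·(≡2) mod 3; (1|3)=+1, (2|3)=-1; (−1)^{2·0·1}·(+1)^0·(-1)^2 = +1.
|Ram(-527, -249271)| = 4, even; anisotropic at {17, 31, 43, ∞}.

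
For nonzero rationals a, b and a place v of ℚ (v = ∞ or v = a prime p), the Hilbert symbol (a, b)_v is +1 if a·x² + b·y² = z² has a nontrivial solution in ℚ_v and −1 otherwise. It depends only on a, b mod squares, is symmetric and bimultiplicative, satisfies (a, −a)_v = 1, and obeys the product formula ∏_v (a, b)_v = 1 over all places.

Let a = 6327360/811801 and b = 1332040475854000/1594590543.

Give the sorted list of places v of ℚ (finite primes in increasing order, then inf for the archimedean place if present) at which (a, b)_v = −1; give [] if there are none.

Mod squares: a ≡ 65, b ≡ 1008805. Check v ∈ {∞, 2, 3, 5, 7, 11, 13, 17, 19, 23, 37, 41, 43, 53}.
v=5: a=5^1·(≡2), b=5^3·(≡4) mod 5; (2|5)=-1, (4|5)=+1; (−1)^{1·3·2}·(-1)^3·(+1)^1 = -1.
v=41: a=41^0·(≡35), b=41^1·(≡16) mod 41; (35|41)=-1, (16|41)=+1; (−1)^{0·1·20}·(-1)^1·(+1)^0 = -1.
v=7: a=7^0·(≡1), b=7^-1·(≡3) mod 7; (1|7)=+1, (3|7)=-1; (−1)^{0·-1·3}·(+1)^-1·(-1)^0 = +1.
v=23: a=23^0·(≡21), b=23^2·(≡12) mod 23; (21|23)=-1, (12|23)=+1; (−1)^{0·2·11}·(-1)^2·(+1)^0 = +1.
v=11: a=11^0·(≡6), b=11^2·(≡8) mod 11; (6|11)=-1, (8|11)=-1; (−1)^{0·2·5}·(-1)^2·(-1)^0 = +1.
v=17: a=17^-2·(≡7), b=17^0·(≡4) mod 17; (7|17)=-1, (4|17)=+1; (−1)^{-2·0·8}·(-1)^0·(+1)^-2 = +1.
v=53: a=53^-2·(≡18), b=53^0·(≡32) mod 53; (18|53)=-1, (32|53)=-1; (−1)^{-2·0·26}·(-1)^0·(-1)^-2 = +1.
v=43: a=43^0·(≡42), b=43^-2·(≡11) mod 43; (42|43)=-1, (11|43)=+1; (−1)^{0·-2·21}·(-1)^-2·(+1)^0 = +1.
v=13: a=13^3·(≡11), b=13^-2·(≡2) mod 13; (11|13)=-1, (2|13)=-1; (−1)^{3·-2·6}·(-1)^-2·(-1)^3 = -1.
v=2: v_2(a)=6, v_2(b)=4; units ≡ 1, 5 (mod 8); ε·ε+αω+βω = 0·0+6·1+4·0 ≡ 0  ⇒  (a,b)_2 = +1.
v=∞: 65 > 0 and 1008805 > 0  ⇒  (a,b)_∞ = +1.
v=37: a=37^0·(≡33), b=37^1·(≡27) mod 37; (33|37)=+1, (27|37)=+1; (−1)^{0·1·18}·(+1)^1·(+1)^0 = +1.
v=3: a=3^2·(≡2), b=3^-6·(≡1) mod 3; (2|3)=-1, (1|3)=+1; (−1)^{2·-6·1}·(-1)^-6·(+1)^2 = +1.
v=19: a=19^0·(≡8), b=19^3·(≡11) mod 19; (8|19)=-1, (11|19)=+1; (−1)^{0·3·9}·(-1)^3·(+1)^0 = -1.
Ram(65, 1008805) = {5, 13, 19, 41}; no ℚ_5-point on the conic.

[5, 13, 19, 41]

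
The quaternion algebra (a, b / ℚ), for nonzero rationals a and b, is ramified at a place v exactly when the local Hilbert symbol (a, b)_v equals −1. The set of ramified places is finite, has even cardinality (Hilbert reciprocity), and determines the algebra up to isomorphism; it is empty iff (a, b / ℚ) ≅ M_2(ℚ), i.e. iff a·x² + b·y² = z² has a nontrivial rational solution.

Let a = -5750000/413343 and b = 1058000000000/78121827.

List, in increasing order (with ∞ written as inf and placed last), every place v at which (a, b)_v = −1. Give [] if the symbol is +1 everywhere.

(a, b) ≡ (-161, 15) mod (ℚ^×)²; places V = {2, 3, 5, 7, 23, ∞}.
(a,b)_23: α=1, u≡1; β=2, v≡10 (mod 23); (1|23)=+1, (10|23)=-1; sign (−1)^0·+1^2·-1^1 = -1.
(a,b)_3: α=-10, u≡1; β=-13, v≡2 (mod 3); (1|3)=+1, (2|3)=-1; sign (−1)^0·+1^-13·-1^-10 = +1.
(a,b)_7: α=-1, u≡6; β=-2, v≡2 (mod 7); (6|7)=-1, (2|7)=+1; sign (−1)^0·-1^-2·+1^-1 = +1.
(a,b)_5: α=6, u≡4; β=9, v≡3 (mod 5); (4|5)=+1, (3|5)=-1; sign (−1)^0·+1^9·-1^6 = +1.
(a,b)_∞: sgn(-161)=−, sgn(15)=+, so +1.
(a,b)_2: α=4, β=10; u≡7, v≡7 (mod 8); ε(u)ε(v)=1·1, αω(v)=4·0, βω(u)=10·0; sum ≡ 1  ⇒  -1.
|Ram(-161, 15)| = 2, even; anisotropic at {2, 23}.

[2, 23]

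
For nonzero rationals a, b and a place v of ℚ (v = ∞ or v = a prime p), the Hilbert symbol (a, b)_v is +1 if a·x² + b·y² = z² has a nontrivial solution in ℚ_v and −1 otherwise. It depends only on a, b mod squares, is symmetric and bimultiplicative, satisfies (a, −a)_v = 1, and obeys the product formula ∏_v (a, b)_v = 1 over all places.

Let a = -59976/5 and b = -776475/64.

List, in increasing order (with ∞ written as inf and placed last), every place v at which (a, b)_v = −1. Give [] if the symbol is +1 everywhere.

(a, b) ≡ (-170, -3451) mod (ℚ^×)²; places V = {2, 3, 5, 7, 17, 29, ∞}.
(a,b)_17: α=1, u≡5; β=1, v≡16 (mod 17); (5|17)=-1, (16|17)=+1; sign (−1)^0·-1^1·+1^1 = -1.
(a,b)_∞: sgn(-170)=−, sgn(-3451)=−, so -1.
(a,b)_7: α=2, u≡3; β=1, v≡4 (mod 7); (3|7)=-1, (4|7)=+1; sign (−1)^0·-1^1·+1^2 = -1.
(a,b)_5: α=-1, u≡4; β=2, v≡4 (mod 5); (4|5)=+1, (4|5)=+1; sign (−1)^0·+1^2·+1^-1 = +1.
(a,b)_2: α=3, β=-6; u≡3, v≡5 (mod 8); ε(u)ε(v)=1·0, αω(v)=3·1, βω(u)=-6·1; sum ≡ 1  ⇒  -1.
(a,b)_29: α=0, u≡5; β=1, v≡18 (mod 29); (5|29)=+1, (18|29)=-1; sign (−1)^0·+1^1·-1^0 = +1.
(a,b)_3: α=2, u≡1; β=2, v≡2 (mod 3); (1|3)=+1, (2|3)=-1; sign (−1)^0·+1^2·-1^2 = +1.
|Ram(-170, -3451)| = 4, even; anisotropic at {2, 7, 17, ∞}.

[2, 7, 17, inf]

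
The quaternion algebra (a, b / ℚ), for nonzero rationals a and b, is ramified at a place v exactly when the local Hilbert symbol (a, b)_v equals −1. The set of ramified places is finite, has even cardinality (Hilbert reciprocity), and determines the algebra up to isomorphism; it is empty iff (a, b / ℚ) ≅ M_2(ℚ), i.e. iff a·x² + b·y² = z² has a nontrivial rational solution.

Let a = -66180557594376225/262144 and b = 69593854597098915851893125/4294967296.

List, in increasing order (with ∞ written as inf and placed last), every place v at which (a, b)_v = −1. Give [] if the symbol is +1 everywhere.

[7, 11, 13, 23, 29, 37]

Mod squares: a ≡ -16185169, b ≡ 142709. Check v ∈ {∞, 2, 3, 5, 7, 11, 13, 19, 23, 29, 37}.
v=29: a=29^2·(≡15), b=29^3·(≡1) mod 29; (15|29)=-1, (1|29)=+1; (−1)^{2·3·14}·(-1)^3·(+1)^2 = -1.
v=23: a=23^1·(≡22), b=23^2·(≡7) mod 23; (22|23)=-1, (7|23)=-1; (−1)^{1·2·11}·(-1)^2·(-1)^1 = -1.
v=13: a=13^1·(≡12), b=13^2·(≡11) mod 13; (12|13)=+1, (11|13)=-1; (−1)^{1·2·6}·(+1)^2·(-1)^1 = -1.
v=2: v_2(a)=-18, v_2(b)=-32; units ≡ 7, 5 (mod 8); ε·ε+αω+βω = 1·0+-18·1+-32·0 ≡ 0  ⇒  (a,b)_2 = +1.
v=5: a=5^2·(≡4), b=5^4·(≡4) mod 5; (4|5)=+1, (4|5)=+1; (−1)^{2·4·2}·(+1)^4·(+1)^2 = +1.
v=19: a=19^1·(≡13), b=19^1·(≡5) mod 19; (13|19)=-1, (5|19)=+1; (−1)^{1·1·9}·(-1)^1·(+1)^1 = +1.
v=11: a=11^1·(≡4), b=11^2·(≡6) mod 11; (4|11)=+1, (6|11)=-1; (−1)^{1·2·5}·(+1)^2·(-1)^1 = -1.
v=7: a=7^5·(≡6), b=7^7·(≡5) mod 7; (6|7)=-1, (5|7)=-1; (−1)^{5·7·3}·(-1)^7·(-1)^5 = -1.
v=3: a=3^4·(≡2), b=3^6·(≡2) mod 3; (2|3)=-1, (2|3)=-1; (−1)^{4·6·1}·(-1)^6·(-1)^4 = +1.
v=∞: -16185169 < 0 and 142709 > 0  ⇒  (a,b)_∞ = +1.
v=37: a=37^1·(≡13), b=37^1·(≡4) mod 37; (13|37)=-1, (4|37)=+1; (−1)^{1·1·18}·(-1)^1·(+1)^1 = -1.
|Ram(-16185169, 142709)| = 6, even; anisotropic at {7, 11, 13, 23, 29, 37}.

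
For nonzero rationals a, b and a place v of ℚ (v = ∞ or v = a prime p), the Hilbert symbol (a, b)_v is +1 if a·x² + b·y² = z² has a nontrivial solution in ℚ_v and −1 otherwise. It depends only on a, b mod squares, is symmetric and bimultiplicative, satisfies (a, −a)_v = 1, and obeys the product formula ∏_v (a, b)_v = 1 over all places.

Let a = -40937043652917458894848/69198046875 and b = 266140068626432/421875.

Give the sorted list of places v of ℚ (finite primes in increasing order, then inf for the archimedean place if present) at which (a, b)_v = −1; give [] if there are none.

[3, 7, 11, 13]

Mod squares: a ≡ -8211, b ≡ 167739. Check v ∈ {∞, 2, 3, 5, 7, 11, 13, 17, 23}.
v=3: a=3^-11·(≡2), b=3^-3·(≡2) mod 3; (2|3)=-1, (2|3)=-1; (−1)^{-11·-3·1}·(-1)^-3·(-1)^-11 = -1.
v=13: a=13^2·(≡2), b=13^1·(≡2) mod 13; (2|13)=-1, (2|13)=-1; (−1)^{2·1·6}·(-1)^1·(-1)^2 = -1.
v=17: a=17^1·(≡10), b=17^1·(≡11) mod 17; (10|17)=-1, (11|17)=-1; (−1)^{1·1·8}·(-1)^1·(-1)^1 = +1.
v=7: a=7^9·(≡5), b=7^4·(≡3) mod 7; (5|7)=-1, (3|7)=-1; (−1)^{9·4·3}·(-1)^4·(-1)^9 = -1.
v=5: a=5^-8·(≡1), b=5^-6·(≡1) mod 5; (1|5)=+1, (1|5)=+1; (−1)^{-8·-6·2}·(+1)^-6·(+1)^-8 = +1.
v=2: v_2(a)=20, v_2(b)=14; units ≡ 5, 3 (mod 8); ε·ε+αω+βω = 0·1+20·1+14·1 ≡ 0  ⇒  (a,b)_2 = +1.
v=∞: -8211 < 0 and 167739 > 0  ⇒  (a,b)_∞ = +1.
v=11: a=11^4·(≡6), b=11^3·(≡5) mod 11; (6|11)=-1, (5|11)=+1; (−1)^{4·3·5}·(-1)^3·(+1)^4 = -1.
v=23: a=23^1·(≡14), b=23^1·(≡9) mod 23; (14|23)=-1, (9|23)=+1; (−1)^{1·1·11}·(-1)^1·(+1)^1 = +1.
Ram(-8211, 167739) = {3, 7, 11, 13}; no ℚ_3-point on the conic.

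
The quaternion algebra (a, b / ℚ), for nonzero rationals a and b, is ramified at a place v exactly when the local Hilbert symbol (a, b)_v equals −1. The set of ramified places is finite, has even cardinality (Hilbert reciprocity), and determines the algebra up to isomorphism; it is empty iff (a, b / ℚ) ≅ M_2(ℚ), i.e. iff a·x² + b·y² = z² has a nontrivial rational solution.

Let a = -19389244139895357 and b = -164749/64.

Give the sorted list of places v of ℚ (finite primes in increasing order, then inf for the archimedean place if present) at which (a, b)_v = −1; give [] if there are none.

[2, 7, 13, inf]

Mod squares: a ≡ -79373, b ≡ -164749. Check v ∈ {∞, 2, 3, 7, 13, 17, 19, 23, 29}.
v=∞: -79373 < 0 and -164749 < 0  ⇒  (a,b)_∞ = -1.
v=3: a=3^2·(≡1), b=3^0·(≡2) mod 3; (1|3)=+1, (2|3)=-1; (−1)^{2·0·1}·(+1)^0·(-1)^2 = +1.
v=29: a=29^3·(≡8), b=29^1·(≡15) mod 29; (8|29)=-1, (15|29)=-1; (−1)^{3·1·14}·(-1)^1·(-1)^3 = +1.
v=17: a=17^1·(≡12), b=17^0·(≡9) mod 17; (12|17)=-1, (9|17)=+1; (−1)^{1·0·8}·(-1)^0·(+1)^1 = +1.
v=7: a=7^1·(≡4), b=7^0·(≡3) mod 7; (4|7)=+1, (3|7)=-1; (−1)^{1·0·3}·(+1)^0·(-1)^1 = -1.
v=2: v_2(a)=0, v_2(b)=-6; units ≡ 3, 3 (mod 8); ε·ε+αω+βω = 1·1+0·1+-6·1 ≡ 1  ⇒  (a,b)_2 = -1.
v=13: a=13^2·(≡11), b=13^1·(≡11) mod 13; (11|13)=-1, (11|13)=-1; (−1)^{2·1·6}·(-1)^1·(-1)^2 = -1.
v=19: a=19^2·(≡17), b=19^1·(≡18) mod 19; (17|19)=+1, (18|19)=-1; (−1)^{2·1·9}·(+1)^1·(-1)^2 = +1.
v=23: a=23^3·(≡20), b=23^1·(≡2) mod 23; (20|23)=-1, (2|23)=+1; (−1)^{3·1·11}·(-1)^1·(+1)^3 = +1.
Ram(-79373, -164749) = {2, 7, 13, ∞}; no ℚ_2-point on the conic.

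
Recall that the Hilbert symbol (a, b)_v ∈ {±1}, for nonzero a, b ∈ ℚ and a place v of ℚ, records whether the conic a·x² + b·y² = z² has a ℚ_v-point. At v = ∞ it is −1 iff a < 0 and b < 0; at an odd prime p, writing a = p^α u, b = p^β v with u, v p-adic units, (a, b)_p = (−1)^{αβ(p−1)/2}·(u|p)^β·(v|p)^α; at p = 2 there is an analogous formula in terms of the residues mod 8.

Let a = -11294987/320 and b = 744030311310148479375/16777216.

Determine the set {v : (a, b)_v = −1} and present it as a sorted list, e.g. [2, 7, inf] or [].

(a, b) ≡ (-1615, 22287) mod (ℚ^×)²; places V = {2, 3, 5, 11, 17, 19, 23, ∞}.
(a,b)_17: α=3, u≡7; β=5, v≡16 (mod 17); (7|17)=-1, (16|17)=+1; sign (−1)^0·-1^5·+1^3 = -1.
(a,b)_∞: sgn(-1615)=−, sgn(22287)=+, so +1.
(a,b)_23: α=0, u≡16; β=1, v≡6 (mod 23); (16|23)=+1, (6|23)=+1; sign (−1)^0·+1^1·+1^0 = +1.
(a,b)_2: α=-6, β=-24; u≡1, v≡7 (mod 8); ε(u)ε(v)=0·1, αω(v)=-6·0, βω(u)=-24·0; sum ≡ 0  ⇒  +1.
(a,b)_3: α=0, u≡2; β=1, v≡1 (mod 3); (2|3)=-1, (1|3)=+1; sign (−1)^0·-1^1·+1^0 = -1.
(a,b)_19: α=1, u≡13; β=3, v≡12 (mod 19); (13|19)=-1, (12|19)=-1; sign (−1)^1·-1^3·-1^1 = -1.
(a,b)_5: α=-1, u≡2; β=4, v≡2 (mod 5); (2|5)=-1, (2|5)=-1; sign (−1)^0·-1^4·-1^-1 = -1.
(a,b)_11: α=2, u≡10; β=6, v≡5 (mod 11); (10|11)=-1, (5|11)=+1; sign (−1)^0·-1^6·+1^2 = +1.
(-1615, 22287 / ℚ) ramifies at {3, 5, 17, 19}: a division algebra.

[3, 5, 17, 19]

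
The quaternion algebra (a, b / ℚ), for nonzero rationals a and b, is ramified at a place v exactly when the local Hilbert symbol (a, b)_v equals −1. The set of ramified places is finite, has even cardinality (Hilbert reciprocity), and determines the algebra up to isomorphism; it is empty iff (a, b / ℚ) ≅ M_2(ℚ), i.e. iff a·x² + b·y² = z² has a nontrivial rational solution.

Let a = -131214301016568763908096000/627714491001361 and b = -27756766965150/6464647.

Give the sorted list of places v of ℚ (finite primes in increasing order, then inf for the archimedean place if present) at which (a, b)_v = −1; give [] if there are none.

[5, inf]

(a, b) ≡ (-22015, -9842) mod (ℚ^×)²; places V = {2, 3, 5, 7, 13, 17, 19, 29, 31, 37, ∞}.
(a,b)_∞: sgn(-22015)=−, sgn(-9842)=−, so -1.
(a,b)_13: α=2, u≡2; β=0, v≡9 (mod 13); (2|13)=-1, (9|13)=+1; sign (−1)^0·-1^0·+1^2 = +1.
(a,b)_5: α=3, u≡2; β=2, v≡2 (mod 5); (2|5)=-1, (2|5)=-1; sign (−1)^0·-1^2·-1^3 = -1.
(a,b)_3: α=6, u≡2; β=2, v≡1 (mod 3); (2|3)=-1, (1|3)=+1; sign (−1)^0·-1^2·+1^6 = +1.
(a,b)_7: α=3, u≡5; β=-1, v≡2 (mod 7); (5|7)=-1, (2|7)=+1; sign (−1)^1·-1^-1·+1^3 = +1.
(a,b)_37: α=1, u≡34; β=1, v≡11 (mod 37); (34|37)=+1, (11|37)=+1; sign (−1)^0·+1^1·+1^1 = +1.
(a,b)_31: α=-6, u≡27; β=-4, v≡9 (mod 31); (27|31)=-1, (9|31)=+1; sign (−1)^0·-1^-4·+1^-6 = +1.
(a,b)_29: α=-4, u≡13; β=2, v≡14 (mod 29); (13|29)=+1, (14|29)=-1; sign (−1)^0·+1^2·-1^-4 = +1.
(a,b)_2: α=20, β=1; u≡1, v≡7 (mod 8); ε(u)ε(v)=0·1, αω(v)=20·0, βω(u)=1·0; sum ≡ 0  ⇒  +1.
(a,b)_19: α=4, u≡17; β=3, v≡15 (mod 19); (17|19)=+1, (15|19)=-1; sign (−1)^0·+1^3·-1^4 = +1.
(a,b)_17: α=3, u≡12; β=2, v≡16 (mod 17); (12|17)=-1, (16|17)=+1; sign (−1)^0·-1^2·+1^3 = +1.
Ram(-22015, -9842) = {5, ∞}; no ℚ_5-point on the conic.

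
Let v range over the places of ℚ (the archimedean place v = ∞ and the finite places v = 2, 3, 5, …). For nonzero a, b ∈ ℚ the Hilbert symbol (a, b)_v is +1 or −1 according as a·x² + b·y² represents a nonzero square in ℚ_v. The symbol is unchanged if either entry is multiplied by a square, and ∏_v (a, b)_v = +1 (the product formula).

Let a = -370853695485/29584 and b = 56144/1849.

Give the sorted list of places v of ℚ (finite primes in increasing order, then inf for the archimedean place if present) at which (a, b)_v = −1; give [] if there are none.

[3, 29, 31, 41]

Mod squares: a ≡ -552885, b ≡ 29. Check v ∈ {∞, 2, 3, 5, 7, 11, 13, 29, 31, 41, 43}.
v=11: a=11^0·(≡7), b=11^2·(≡2) mod 11; (7|11)=-1, (2|11)=-1; (−1)^{0·2·5}·(-1)^2·(-1)^0 = +1.
v=43: a=43^-2·(≡13), b=43^-2·(≡29) mod 43; (13|43)=+1, (29|43)=-1; (−1)^{-2·-2·21}·(+1)^-2·(-1)^-2 = +1.
v=5: a=5^1·(≡2), b=5^0·(≡1) mod 5; (2|5)=-1, (1|5)=+1; (−1)^{1·0·2}·(-1)^0·(+1)^1 = +1.
v=13: a=13^2·(≡8), b=13^0·(≡12) mod 13; (8|13)=-1, (12|13)=+1; (−1)^{2·0·6}·(-1)^0·(+1)^2 = +1.
v=∞: -552885 < 0 and 29 > 0  ⇒  (a,b)_∞ = +1.
v=2: v_2(a)=-4, v_2(b)=4; units ≡ 3, 5 (mod 8); ε·ε+αω+βω = 1·0+-4·1+4·1 ≡ 0  ⇒  (a,b)_2 = +1.
v=31: a=31^1·(≡17), b=31^0·(≡11) mod 31; (17|31)=-1, (11|31)=-1; (−1)^{1·0·15}·(-1)^0·(-1)^1 = -1.
v=41: a=41^1·(≡18), b=41^0·(≡14) mod 41; (18|41)=+1, (14|41)=-1; (−1)^{1·0·20}·(+1)^0·(-1)^1 = -1.
v=3: a=3^5·(≡1), b=3^0·(≡2) mod 3; (1|3)=+1, (2|3)=-1; (−1)^{5·0·1}·(+1)^0·(-1)^5 = -1.
v=7: a=7^2·(≡6), b=7^0·(≡4) mod 7; (6|7)=-1, (4|7)=+1; (−1)^{2·0·3}·(-1)^0·(+1)^2 = +1.
v=29: a=29^1·(≡27), b=29^1·(≡1) mod 29; (27|29)=-1, (1|29)=+1; (−1)^{1·1·14}·(-1)^1·(+1)^1 = -1.
(-552885, 29 / ℚ) ramifies at {3, 29, 31, 41}: a division algebra.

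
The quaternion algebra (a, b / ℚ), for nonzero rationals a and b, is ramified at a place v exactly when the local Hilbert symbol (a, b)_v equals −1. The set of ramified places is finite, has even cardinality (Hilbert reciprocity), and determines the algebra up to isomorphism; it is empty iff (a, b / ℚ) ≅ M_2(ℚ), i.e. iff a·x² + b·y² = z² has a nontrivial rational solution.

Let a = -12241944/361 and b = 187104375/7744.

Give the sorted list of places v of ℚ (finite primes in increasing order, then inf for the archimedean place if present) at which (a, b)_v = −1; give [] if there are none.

Mod squares: a ≡ -340054, b ≡ 33263. Check v ∈ {∞, 2, 3, 5, 11, 13, 19, 29, 31, 37, 41}.
v=31: a=31^0·(≡4), b=31^1·(≡28) mod 31; (4|31)=+1, (28|31)=+1; (−1)^{0·1·15}·(+1)^1·(+1)^0 = +1.
v=2: v_2(a)=3, v_2(b)=-6; units ≡ 5, 7 (mod 8); ε·ε+αω+βω = 0·1+3·0+-6·1 ≡ 0  ⇒  (a,b)_2 = +1.
v=11: a=11^1·(≡6), b=11^-2·(≡2) mod 11; (6|11)=-1, (2|11)=-1; (−1)^{1·-2·5}·(-1)^-2·(-1)^1 = -1.
v=19: a=19^-2·(≡3), b=19^0·(≡15) mod 19; (3|19)=-1, (15|19)=-1; (−1)^{-2·0·9}·(-1)^0·(-1)^-2 = +1.
v=3: a=3^2·(≡2), b=3^2·(≡2) mod 3; (2|3)=-1, (2|3)=-1; (−1)^{2·2·1}·(-1)^2·(-1)^2 = +1.
v=13: a=13^1·(≡11), b=13^0·(≡9) mod 13; (11|13)=-1, (9|13)=+1; (−1)^{1·0·6}·(-1)^0·(+1)^1 = +1.
v=37: a=37^0·(≡22), b=37^1·(≡1) mod 37; (22|37)=-1, (1|37)=+1; (−1)^{0·1·18}·(-1)^1·(+1)^0 = -1.
v=29: a=29^1·(≡8), b=29^1·(≡13) mod 29; (8|29)=-1, (13|29)=+1; (−1)^{1·1·14}·(-1)^1·(+1)^1 = -1.
v=41: a=41^1·(≡13), b=41^0·(≡30) mod 41; (13|41)=-1, (30|41)=-1; (−1)^{1·0·20}·(-1)^0·(-1)^1 = -1.
v=∞: -340054 < 0 and 33263 > 0  ⇒  (a,b)_∞ = +1.
v=5: a=5^0·(≡1), b=5^4·(≡3) mod 5; (1|5)=+1, (3|5)=-1; (−1)^{0·4·2}·(+1)^4·(-1)^0 = +1.
Ram(-340054, 33263) = {11, 29, 37, 41}; no ℚ_11-point on the conic.

[11, 29, 37, 41]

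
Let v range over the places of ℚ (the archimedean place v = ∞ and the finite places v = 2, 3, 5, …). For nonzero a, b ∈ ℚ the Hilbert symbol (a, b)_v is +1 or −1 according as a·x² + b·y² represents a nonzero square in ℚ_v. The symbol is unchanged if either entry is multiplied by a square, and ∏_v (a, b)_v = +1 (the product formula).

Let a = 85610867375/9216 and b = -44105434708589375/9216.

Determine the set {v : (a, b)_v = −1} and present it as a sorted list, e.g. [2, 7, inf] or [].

[5, 11, 17, 19]

Mod squares: a ≡ 11849255, b ≡ -23. Check v ∈ {∞, 2, 3, 5, 11, 17, 19, 23, 29}.
v=5: a=5^3·(≡4), b=5^4·(≡2) mod 5; (4|5)=+1, (2|5)=-1; (−1)^{3·4·2}·(+1)^4·(-1)^3 = -1.
v=11: a=11^1·(≡8), b=11^2·(≡2) mod 11; (8|11)=-1, (2|11)=-1; (−1)^{1·2·5}·(-1)^2·(-1)^1 = -1.
v=3: a=3^-2·(≡2), b=3^-2·(≡1) mod 3; (2|3)=-1, (1|3)=+1; (−1)^{-2·-2·1}·(-1)^-2·(+1)^-2 = +1.
v=23: a=23^1·(≡13), b=23^1·(≡11) mod 23; (13|23)=+1, (11|23)=-1; (−1)^{1·1·11}·(+1)^1·(-1)^1 = +1.
v=2: v_2(a)=-10, v_2(b)=-10; units ≡ 7, 1 (mod 8); ε·ε+αω+βω = 1·0+-10·0+-10·0 ≡ 0  ⇒  (a,b)_2 = +1.
v=17: a=17^3·(≡9), b=17^4·(≡3) mod 17; (9|17)=+1, (3|17)=-1; (−1)^{3·4·8}·(+1)^4·(-1)^3 = -1.
v=29: a=29^1·(≡10), b=29^2·(≡4) mod 29; (10|29)=-1, (4|29)=+1; (−1)^{1·2·14}·(-1)^2·(+1)^1 = +1.
v=∞: 11849255 > 0 and -23 < 0  ⇒  (a,b)_∞ = +1.
v=19: a=19^1·(≡2), b=19^2·(≡15) mod 19; (2|19)=-1, (15|19)=-1; (−1)^{1·2·9}·(-1)^2·(-1)^1 = -1.
Ram(11849255, -23) = {5, 11, 17, 19}; no ℚ_5-point on the conic.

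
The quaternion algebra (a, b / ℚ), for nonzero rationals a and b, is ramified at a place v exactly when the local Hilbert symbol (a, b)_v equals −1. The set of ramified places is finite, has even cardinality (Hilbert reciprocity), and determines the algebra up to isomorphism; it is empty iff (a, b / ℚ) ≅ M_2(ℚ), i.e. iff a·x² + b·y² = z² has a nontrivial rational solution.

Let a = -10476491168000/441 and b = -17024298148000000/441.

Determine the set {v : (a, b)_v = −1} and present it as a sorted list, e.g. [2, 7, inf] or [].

Mod squares: a ≡ -9686105, b ≡ -149017. Check v ∈ {∞, 2, 3, 5, 7, 11, 13, 19, 23, 31}.
v=11: a=11^1·(≡7), b=11^1·(≡1) mod 11; (7|11)=-1, (1|11)=+1; (−1)^{1·1·5}·(-1)^1·(+1)^1 = +1.
v=19: a=19^1·(≡10), b=19^1·(≡5) mod 19; (10|19)=-1, (5|19)=+1; (−1)^{1·1·9}·(-1)^1·(+1)^1 = +1.
v=23: a=23^1·(≡9), b=23^1·(≡20) mod 23; (9|23)=+1, (20|23)=-1; (−1)^{1·1·11}·(+1)^1·(-1)^1 = +1.
v=13: a=13^3·(≡12), b=13^4·(≡5) mod 13; (12|13)=+1, (5|13)=-1; (−1)^{3·4·6}·(+1)^4·(-1)^3 = -1.
v=5: a=5^3·(≡1), b=5^6·(≡3) mod 5; (1|5)=+1, (3|5)=-1; (−1)^{3·6·2}·(+1)^6·(-1)^3 = -1.
v=∞: -9686105 < 0 and -149017 < 0  ⇒  (a,b)_∞ = -1.
v=7: a=7^-2·(≡5), b=7^-2·(≡5) mod 7; (5|7)=-1, (5|7)=-1; (−1)^{-2·-2·3}·(-1)^-2·(-1)^-2 = +1.
v=3: a=3^-2·(≡1), b=3^-2·(≡2) mod 3; (1|3)=+1, (2|3)=-1; (−1)^{-2·-2·1}·(+1)^-2·(-1)^-2 = +1.
v=31: a=31^1·(≡18), b=31^1·(≡17) mod 31; (18|31)=+1, (17|31)=-1; (−1)^{1·1·15}·(+1)^1·(-1)^1 = +1.
v=2: v_2(a)=8, v_2(b)=8; units ≡ 7, 7 (mod 8); ε·ε+αω+βω = 1·1+8·0+8·0 ≡ 1  ⇒  (a,b)_2 = -1.
Ram(-9686105, -149017) = {2, 5, 13, ∞}; no ℚ_2-point on the conic.

[2, 5, 13, inf]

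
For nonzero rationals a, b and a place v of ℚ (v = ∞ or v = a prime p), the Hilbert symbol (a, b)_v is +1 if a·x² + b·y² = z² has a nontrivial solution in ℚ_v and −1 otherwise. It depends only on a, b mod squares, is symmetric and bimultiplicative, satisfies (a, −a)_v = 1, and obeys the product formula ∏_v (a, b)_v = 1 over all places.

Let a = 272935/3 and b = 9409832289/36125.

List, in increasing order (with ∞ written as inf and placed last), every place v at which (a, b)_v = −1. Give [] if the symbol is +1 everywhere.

(a, b) ≡ (4845, 28405) mod (ℚ^×)²; places V = {2, 3, 5, 11, 13, 17, 19, 23, ∞}.
(a,b)_∞: sgn(4845)=+, sgn(28405)=+, so +1.
(a,b)_5: α=1, u≡4; β=-3, v≡1 (mod 5); (4|5)=+1, (1|5)=+1; sign (−1)^0·+1^-3·+1^1 = +1.
(a,b)_2: α=0, β=0; u≡5, v≡5 (mod 8); ε(u)ε(v)=0·0, αω(v)=0·1, βω(u)=0·1; sum ≡ 0  ⇒  +1.
(a,b)_17: α=1, u≡8; β=-2, v≡4 (mod 17); (8|17)=+1, (4|17)=+1; sign (−1)^0·+1^-2·+1^1 = +1.
(a,b)_13: α=2, u≡1; β=3, v≡4 (mod 13); (1|13)=+1, (4|13)=+1; sign (−1)^0·+1^3·+1^2 = +1.
(a,b)_23: α=0, u≡21; β=1, v≡18 (mod 23); (21|23)=-1, (18|23)=+1; sign (−1)^0·-1^1·+1^0 = -1.
(a,b)_19: α=1, u≡13; β=1, v≡14 (mod 19); (13|19)=-1, (14|19)=-1; sign (−1)^1·-1^1·-1^1 = -1.
(a,b)_3: α=-1, u≡1; β=4, v≡1 (mod 3); (1|3)=+1, (1|3)=+1; sign (−1)^0·+1^4·+1^-1 = +1.
(a,b)_11: α=0, u≡1; β=2, v≡3 (mod 11); (1|11)=+1, (3|11)=+1; sign (−1)^0·+1^2·+1^0 = +1.
|Ram(4845, 28405)| = 2, even; anisotropic at {19, 23}.

[19, 23]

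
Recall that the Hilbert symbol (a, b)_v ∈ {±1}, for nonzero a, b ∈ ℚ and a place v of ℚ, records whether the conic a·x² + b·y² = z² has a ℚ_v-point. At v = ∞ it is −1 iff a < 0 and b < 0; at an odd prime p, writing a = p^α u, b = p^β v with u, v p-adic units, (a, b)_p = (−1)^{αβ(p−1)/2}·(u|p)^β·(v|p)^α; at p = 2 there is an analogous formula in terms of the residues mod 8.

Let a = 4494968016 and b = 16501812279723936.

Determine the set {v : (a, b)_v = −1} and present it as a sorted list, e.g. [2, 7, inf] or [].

[2, 3, 19, 23]

Mod squares: a ≡ 4389, b ≡ 506. Check v ∈ {∞, 2, 3, 7, 11, 19, 23}.
v=3: a=3^1·(≡2), b=3^6·(≡2) mod 3; (2|3)=-1, (2|3)=-1; (−1)^{1·6·1}·(-1)^6·(-1)^1 = -1.
v=2: v_2(a)=4, v_2(b)=5; units ≡ 5, 5 (mod 8); ε·ε+αω+βω = 0·0+4·1+5·1 ≡ 1  ⇒  (a,b)_2 = -1.
v=19: a=19^1·(≡18), b=19^2·(≡13) mod 19; (18|19)=-1, (13|19)=-1; (−1)^{1·2·9}·(-1)^2·(-1)^1 = -1.
v=7: a=7^1·(≡1), b=7^0·(≡4) mod 7; (1|7)=+1, (4|7)=+1; (−1)^{1·0·3}·(+1)^0·(+1)^1 = +1.
v=∞: 4389 > 0 and 506 > 0  ⇒  (a,b)_∞ = +1.
v=11: a=11^3·(≡4), b=11^5·(≡6) mod 11; (4|11)=+1, (6|11)=-1; (−1)^{3·5·5}·(+1)^5·(-1)^3 = +1.
v=23: a=23^2·(≡7), b=23^3·(≡20) mod 23; (7|23)=-1, (20|23)=-1; (−1)^{2·3·11}·(-1)^3·(-1)^2 = -1.
|Ram(4389, 506)| = 4, even; anisotropic at {2, 3, 19, 23}.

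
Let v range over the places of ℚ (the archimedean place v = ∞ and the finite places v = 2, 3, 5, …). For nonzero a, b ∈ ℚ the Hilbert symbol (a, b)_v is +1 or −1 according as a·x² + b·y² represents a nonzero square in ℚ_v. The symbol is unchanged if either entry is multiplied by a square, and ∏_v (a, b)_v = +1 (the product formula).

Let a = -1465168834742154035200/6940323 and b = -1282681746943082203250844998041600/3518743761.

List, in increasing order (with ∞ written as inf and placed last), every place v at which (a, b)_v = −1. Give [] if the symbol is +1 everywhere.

(a, b) ≡ (-174, -4669) mod (ℚ^×)²; places V = {2, 3, 5, 7, 13, 23, 29, 31, ∞}.
(a,b)_29: α=7, u≡28; β=11, v≡9 (mod 29); (28|29)=+1, (9|29)=+1; sign (−1)^0·+1^11·+1^7 = +1.
(a,b)_7: α=2, u≡4; β=3, v≡3 (mod 7); (4|7)=+1, (3|7)=-1; sign (−1)^0·+1^3·-1^2 = +1.
(a,b)_∞: sgn(-174)=−, sgn(-4669)=−, so -1.
(a,b)_5: α=2, u≡4; β=2, v≡1 (mod 5); (4|5)=+1, (1|5)=+1; sign (−1)^0·+1^2·+1^2 = +1.
(a,b)_13: α=-4, u≡11; β=-6, v≡2 (mod 13); (11|13)=-1, (2|13)=-1; sign (−1)^0·-1^-6·-1^-4 = +1.
(a,b)_3: α=-5, u≡2; β=-6, v≡2 (mod 3); (2|3)=-1, (2|3)=-1; sign (−1)^0·-1^-6·-1^-5 = -1.
(a,b)_2: α=17, β=20; u≡1, v≡3 (mod 8); ε(u)ε(v)=0·1, αω(v)=17·1, βω(u)=20·0; sum ≡ 1  ⇒  -1.
(a,b)_23: α=2, u≡11; β=3, v≡16 (mod 23); (11|23)=-1, (16|23)=+1; sign (−1)^0·-1^3·+1^2 = -1.
(a,b)_31: α=0, u≡22; β=2, v≡17 (mod 31); (22|31)=-1, (17|31)=-1; sign (−1)^0·-1^2·-1^0 = +1.
Ram(-174, -4669) = {2, 3, 23, ∞}; no ℚ_2-point on the conic.

[2, 3, 23, inf]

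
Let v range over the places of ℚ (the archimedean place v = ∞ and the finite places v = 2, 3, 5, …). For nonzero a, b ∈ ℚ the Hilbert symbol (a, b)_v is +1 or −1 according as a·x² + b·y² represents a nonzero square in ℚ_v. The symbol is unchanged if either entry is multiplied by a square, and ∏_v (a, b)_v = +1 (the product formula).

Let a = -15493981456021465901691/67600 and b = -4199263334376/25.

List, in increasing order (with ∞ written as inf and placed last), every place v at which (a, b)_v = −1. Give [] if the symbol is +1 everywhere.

[2, 3, 11, 19, 41, inf]

(a, b) ≡ (-22011, -135546) mod (ℚ^×)²; places V = {2, 3, 5, 11, 13, 19, 23, 29, 41, 43, ∞}.
(a,b)_13: α=-2, u≡6; β=0, v≡6 (mod 13); (6|13)=-1, (6|13)=-1; sign (−1)^0·-1^0·-1^-2 = +1.
(a,b)_2: α=-4, β=3; u≡5, v≡3 (mod 8); ε(u)ε(v)=0·1, αω(v)=-4·1, βω(u)=3·1; sum ≡ 1  ⇒  -1.
(a,b)_11: α=5, u≡1; β=4, v≡2 (mod 11); (1|11)=+1, (2|11)=-1; sign (−1)^0·+1^4·-1^5 = -1.
(a,b)_5: α=-2, u≡1; β=-2, v≡4 (mod 5); (1|5)=+1, (4|5)=+1; sign (−1)^0·+1^-2·+1^-2 = +1.
(a,b)_19: α=2, u≡14; β=1, v≡8 (mod 19); (14|19)=-1, (8|19)=-1; sign (−1)^0·-1^1·-1^2 = -1.
(a,b)_29: α=1, u≡4; β=1, v≡5 (mod 29); (4|29)=+1, (5|29)=+1; sign (−1)^0·+1^1·+1^1 = +1.
(a,b)_23: α=3, u≡4; β=2, v≡2 (mod 23); (4|23)=+1, (2|23)=+1; sign (−1)^0·+1^2·+1^3 = +1.
(a,b)_3: α=5, u≡1; β=1, v≡1 (mod 3); (1|3)=+1, (1|3)=+1; sign (−1)^1·+1^1·+1^5 = -1.
(a,b)_∞: sgn(-22011)=−, sgn(-135546)=−, so -1.
(a,b)_41: α=2, u≡27; β=1, v≡19 (mod 41); (27|41)=-1, (19|41)=-1; sign (−1)^0·-1^1·-1^2 = -1.
(a,b)_43: α=2, u≡32; β=0, v≡19 (mod 43); (32|43)=-1, (19|43)=-1; sign (−1)^0·-1^0·-1^2 = +1.
(-22011, -135546 / ℚ) ramifies at {2, 3, 11, 19, 41, ∞}: a division algebra.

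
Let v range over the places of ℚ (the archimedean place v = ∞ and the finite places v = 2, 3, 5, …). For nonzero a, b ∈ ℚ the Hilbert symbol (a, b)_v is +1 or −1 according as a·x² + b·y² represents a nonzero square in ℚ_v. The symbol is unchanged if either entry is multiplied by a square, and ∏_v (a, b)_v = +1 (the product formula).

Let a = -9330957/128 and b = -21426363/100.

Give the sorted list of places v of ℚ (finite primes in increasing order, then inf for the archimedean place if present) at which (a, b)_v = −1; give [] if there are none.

[2, 3, 19, 23, 31, 47, 53, inf]

(a, b) ≡ (-230394, -264523) mod (ℚ^×)²; places V = {2, 3, 5, 7, 19, 23, 31, 43, 47, 53, ∞}.
(a,b)_5: α=0, u≡1; β=-2, v≡3 (mod 5); (1|5)=+1, (3|5)=-1; sign (−1)^0·+1^-2·-1^0 = +1.
(a,b)_7: α=0, u≡4; β=1, v≡1 (mod 7); (4|7)=+1, (1|7)=+1; sign (−1)^0·+1^1·+1^0 = +1.
(a,b)_31: α=0, u≡3; β=1, v≡27 (mod 31); (3|31)=-1, (27|31)=-1; sign (−1)^0·-1^1·-1^0 = -1.
(a,b)_19: α=1, u≡2; β=0, v≡14 (mod 19); (2|19)=-1, (14|19)=-1; sign (−1)^0·-1^0·-1^1 = -1.
(a,b)_53: α=0, u≡27; β=1, v≡42 (mod 53); (27|53)=-1, (42|53)=+1; sign (−1)^0·-1^1·+1^0 = -1.
(a,b)_43: α=1, u≡21; β=0, v≡23 (mod 43); (21|43)=+1, (23|43)=+1; sign (−1)^0·+1^0·+1^1 = +1.
(a,b)_23: α=0, u≡11; β=1, v≡10 (mod 23); (11|23)=-1, (10|23)=-1; sign (−1)^0·-1^1·-1^0 = -1.
(a,b)_2: α=-7, β=-2; u≡3, v≡5 (mod 8); ε(u)ε(v)=1·0, αω(v)=-7·1, βω(u)=-2·1; sum ≡ 1  ⇒  -1.
(a,b)_∞: sgn(-230394)=−, sgn(-264523)=−, so -1.
(a,b)_47: α=1, u≡40; β=0, v≡23 (mod 47); (40|47)=-1, (23|47)=-1; sign (−1)^0·-1^0·-1^1 = -1.
(a,b)_3: α=5, u≡2; β=4, v≡2 (mod 3); (2|3)=-1, (2|3)=-1; sign (−1)^0·-1^4·-1^5 = -1.
|Ram(-230394, -264523)| = 8, even; anisotropic at {2, 3, 19, 23, 31, 47, 53, ∞}.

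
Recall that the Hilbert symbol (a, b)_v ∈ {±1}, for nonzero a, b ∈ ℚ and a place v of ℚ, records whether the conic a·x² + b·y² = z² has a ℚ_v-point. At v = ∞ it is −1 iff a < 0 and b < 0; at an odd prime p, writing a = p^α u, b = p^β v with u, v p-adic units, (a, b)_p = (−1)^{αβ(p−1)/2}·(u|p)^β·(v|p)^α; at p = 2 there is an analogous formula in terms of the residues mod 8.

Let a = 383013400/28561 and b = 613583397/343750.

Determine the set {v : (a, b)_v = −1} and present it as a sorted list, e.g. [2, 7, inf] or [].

[11, 17]

(a, b) ≡ (646, 7854) mod (ℚ^×)²; places V = {2, 3, 5, 7, 11, 13, 17, 19, 23, ∞}.
(a,b)_2: α=3, β=-1; u≡3, v≡7 (mod 8); ε(u)ε(v)=1·1, αω(v)=3·0, βω(u)=-1·1; sum ≡ 0  ⇒  +1.
(a,b)_3: α=0, u≡1; β=3, v≡2 (mod 3); (1|3)=+1, (2|3)=-1; sign (−1)^0·+1^3·-1^0 = +1.
(a,b)_13: α=-4, u≡3; β=0, v≡6 (mod 13); (3|13)=+1, (6|13)=-1; sign (−1)^0·+1^0·-1^-4 = +1.
(a,b)_7: α=2, u≡1; β=1, v≡1 (mod 7); (1|7)=+1, (1|7)=+1; sign (−1)^0·+1^1·+1^2 = +1.
(a,b)_11: α=2, u≡8; β=-1, v≡2 (mod 11); (8|11)=-1, (2|11)=-1; sign (−1)^0·-1^-1·-1^2 = -1.
(a,b)_19: α=1, u≡14; β=2, v≡16 (mod 19); (14|19)=-1, (16|19)=+1; sign (−1)^0·-1^2·+1^1 = +1.
(a,b)_17: α=1, u≡15; β=1, v≡5 (mod 17); (15|17)=+1, (5|17)=-1; sign (−1)^0·+1^1·-1^1 = -1.
(a,b)_∞: sgn(646)=+, sgn(7854)=+, so +1.
(a,b)_5: α=2, u≡1; β=-6, v≡1 (mod 5); (1|5)=+1, (1|5)=+1; sign (−1)^0·+1^-6·+1^2 = +1.
(a,b)_23: α=0, u≡16; β=2, v≡14 (mod 23); (16|23)=+1, (14|23)=-1; sign (−1)^0·+1^2·-1^0 = +1.
|Ram(646, 7854)| = 2, even; anisotropic at {11, 17}.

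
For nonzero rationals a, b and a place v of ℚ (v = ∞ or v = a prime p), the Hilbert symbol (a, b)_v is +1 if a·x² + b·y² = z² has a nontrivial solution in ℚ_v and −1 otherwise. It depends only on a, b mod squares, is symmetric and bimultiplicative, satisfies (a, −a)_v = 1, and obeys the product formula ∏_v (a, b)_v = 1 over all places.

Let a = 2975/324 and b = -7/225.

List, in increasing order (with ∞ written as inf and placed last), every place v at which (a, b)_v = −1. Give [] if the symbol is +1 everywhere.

Mod squares: a ≡ 119, b ≡ -7. Check v ∈ {∞, 2, 3, 5, 7, 17}.
v=7: a=7^1·(≡6), b=7^1·(≡6) mod 7; (6|7)=-1, (6|7)=-1; (−1)^{1·1·3}·(-1)^1·(-1)^1 = -1.
v=2: v_2(a)=-2, v_2(b)=0; units ≡ 7, 1 (mod 8); ε·ε+αω+βω = 1·0+-2·0+0·0 ≡ 0  ⇒  (a,b)_2 = +1.
v=5: a=5^2·(≡1), b=5^-2·(≡2) mod 5; (1|5)=+1, (2|5)=-1; (−1)^{2·-2·2}·(+1)^-2·(-1)^2 = +1.
v=∞: 119 > 0 and -7 < 0  ⇒  (a,b)_∞ = +1.
v=3: a=3^-4·(≡2), b=3^-2·(≡2) mod 3; (2|3)=-1, (2|3)=-1; (−1)^{-4·-2·1}·(-1)^-2·(-1)^-4 = +1.
v=17: a=17^1·(≡5), b=17^0·(≡11) mod 17; (5|17)=-1, (11|17)=-1; (−1)^{1·0·8}·(-1)^0·(-1)^1 = -1.
(119, -7 / ℚ) ramifies at {7, 17}: a division algebra.

[7, 17]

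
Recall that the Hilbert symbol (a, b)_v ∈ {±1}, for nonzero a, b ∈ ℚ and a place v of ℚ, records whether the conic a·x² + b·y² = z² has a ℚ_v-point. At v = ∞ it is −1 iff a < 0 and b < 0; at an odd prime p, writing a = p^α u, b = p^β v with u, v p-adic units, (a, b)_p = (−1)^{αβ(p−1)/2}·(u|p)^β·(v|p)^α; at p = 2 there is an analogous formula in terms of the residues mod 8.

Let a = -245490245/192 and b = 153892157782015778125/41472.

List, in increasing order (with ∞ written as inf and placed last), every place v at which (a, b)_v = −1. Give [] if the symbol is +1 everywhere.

Mod squares: a ≡ -15, b ≡ 10010. Check v ∈ {∞, 2, 3, 5, 7, 11, 13}.
v=3: a=3^-1·(≡1), b=3^-4·(≡2) mod 3; (1|3)=+1, (2|3)=-1; (−1)^{-1·-4·1}·(+1)^-4·(-1)^-1 = -1.
v=11: a=11^2·(≡10), b=11^5·(≡8) mod 11; (10|11)=-1, (8|11)=-1; (−1)^{2·5·5}·(-1)^5·(-1)^2 = -1.
v=2: v_2(a)=-6, v_2(b)=-9; units ≡ 1, 5 (mod 8); ε·ε+αω+βω = 0·0+-6·1+-9·0 ≡ 0  ⇒  (a,b)_2 = +1.
v=13: a=13^2·(≡8), b=13^5·(≡1) mod 13; (8|13)=-1, (1|13)=+1; (−1)^{2·5·6}·(-1)^5·(+1)^2 = -1.
v=5: a=5^1·(≡3), b=5^5·(≡2) mod 5; (3|5)=-1, (2|5)=-1; (−1)^{1·5·2}·(-1)^5·(-1)^1 = +1.
v=∞: -15 < 0 and 10010 > 0  ⇒  (a,b)_∞ = +1.
v=7: a=7^4·(≡6), b=7^7·(≡2) mod 7; (6|7)=-1, (2|7)=+1; (−1)^{4·7·3}·(-1)^7·(+1)^4 = -1.
|Ram(-15, 10010)| = 4, even; anisotropic at {3, 7, 11, 13}.

[3, 7, 11, 13]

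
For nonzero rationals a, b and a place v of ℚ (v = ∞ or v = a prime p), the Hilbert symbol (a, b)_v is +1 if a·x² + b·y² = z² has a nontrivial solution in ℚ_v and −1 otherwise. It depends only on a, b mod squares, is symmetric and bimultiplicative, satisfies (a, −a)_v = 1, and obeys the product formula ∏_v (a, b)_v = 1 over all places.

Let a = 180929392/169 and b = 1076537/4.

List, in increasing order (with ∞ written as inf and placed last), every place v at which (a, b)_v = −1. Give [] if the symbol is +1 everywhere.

[7, 41]

(a, b) ≡ (7, 8897) mod (ℚ^×)²; places V = {2, 7, 11, 13, 31, 41, ∞}.
(a,b)_7: α=1, u≡4; β=1, v≡2 (mod 7); (4|7)=+1, (2|7)=+1; sign (−1)^1·+1^1·+1^1 = -1.
(a,b)_13: α=-2, u≡7; β=0, v≡5 (mod 13); (7|13)=-1, (5|13)=-1; sign (−1)^0·-1^0·-1^-2 = +1.
(a,b)_∞: sgn(7)=+, sgn(8897)=+, so +1.
(a,b)_2: α=4, β=-2; u≡7, v≡1 (mod 8); ε(u)ε(v)=1·0, αω(v)=4·0, βω(u)=-2·0; sum ≡ 0  ⇒  +1.
(a,b)_11: α=0, u≡7; β=2, v≡5 (mod 11); (7|11)=-1, (5|11)=+1; sign (−1)^0·-1^2·+1^0 = +1.
(a,b)_31: α=2, u≡25; β=1, v≡25 (mod 31); (25|31)=+1, (25|31)=+1; sign (−1)^0·+1^1·+1^2 = +1.
(a,b)_41: α=2, u≡26; β=1, v≡35 (mod 41); (26|41)=-1, (35|41)=-1; sign (−1)^0·-1^1·-1^2 = -1.
(7, 8897 / ℚ) ramifies at {7, 41}: a division algebra.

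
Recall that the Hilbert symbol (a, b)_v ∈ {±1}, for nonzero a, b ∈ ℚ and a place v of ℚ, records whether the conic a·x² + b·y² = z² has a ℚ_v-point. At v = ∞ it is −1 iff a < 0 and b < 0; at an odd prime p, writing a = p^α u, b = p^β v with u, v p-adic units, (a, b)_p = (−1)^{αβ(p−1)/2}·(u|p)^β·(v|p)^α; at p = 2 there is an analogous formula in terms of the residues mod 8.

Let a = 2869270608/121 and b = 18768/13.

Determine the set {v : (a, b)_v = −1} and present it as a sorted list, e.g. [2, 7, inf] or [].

[3, 23]

(a, b) ≡ (1173, 15249) mod (ℚ^×)²; places V = {2, 3, 11, 13, 17, 23, ∞}.
(a,b)_3: α=1, u≡1; β=1, v≡1 (mod 3); (1|3)=+1, (1|3)=+1; sign (−1)^1·+1^1·+1^1 = -1.
(a,b)_2: α=4, β=4; u≡5, v≡1 (mod 8); ε(u)ε(v)=0·0, αω(v)=4·0, βω(u)=4·1; sum ≡ 0  ⇒  +1.
(a,b)_23: α=3, u≡20; β=1, v≡15 (mod 23); (20|23)=-1, (15|23)=-1; sign (−1)^1·-1^1·-1^3 = -1.
(a,b)_∞: sgn(1173)=+, sgn(15249)=+, so +1.
(a,b)_17: α=3, u≡16; β=1, v≡13 (mod 17); (16|17)=+1, (13|17)=+1; sign (−1)^0·+1^1·+1^3 = +1.
(a,b)_11: α=-2, u≡6; β=0, v≡1 (mod 11); (6|11)=-1, (1|11)=+1; sign (−1)^0·-1^0·+1^-2 = +1.
(a,b)_13: α=0, u≡12; β=-1, v≡9 (mod 13); (12|13)=+1, (9|13)=+1; sign (−1)^0·+1^-1·+1^0 = +1.
(1173, 15249 / ℚ) ramifies at {3, 23}: a division algebra.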